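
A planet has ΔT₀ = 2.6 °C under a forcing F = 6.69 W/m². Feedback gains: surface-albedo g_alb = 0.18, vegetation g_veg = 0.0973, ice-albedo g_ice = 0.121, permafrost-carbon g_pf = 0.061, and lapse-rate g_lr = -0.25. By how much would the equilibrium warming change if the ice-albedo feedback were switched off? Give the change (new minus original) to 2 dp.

Original: g = 0.2093, ΔT = 2.6/(1−0.2093) = 3.2882 °C.
Without ice-albedo: g' = 0.0883, ΔT' = 2.6/(1−0.0883) = 2.8518 °C.
Change = 2.8518 − 3.2882 = -0.44 °C.

-0.44 °C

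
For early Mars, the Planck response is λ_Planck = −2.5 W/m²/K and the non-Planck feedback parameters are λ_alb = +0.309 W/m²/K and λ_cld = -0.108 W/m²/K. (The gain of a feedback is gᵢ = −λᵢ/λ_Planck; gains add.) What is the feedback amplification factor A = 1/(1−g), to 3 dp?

Convert to gains: g_alb = 0.309/2.5 = 0.1236; g_cld = -0.108/2.5 = -0.0432.
Total gain g = 0.0804.
A = 1/(1 − 0.0804) = 1.087.

1.087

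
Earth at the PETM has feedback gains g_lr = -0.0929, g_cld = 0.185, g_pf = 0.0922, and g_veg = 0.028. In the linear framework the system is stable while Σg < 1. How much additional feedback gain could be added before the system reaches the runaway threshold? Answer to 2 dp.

Current total gain = -0.0929 + 0.185 + 0.0922 + 0.028 = 0.2123.
Margin to runaway = 1 − 0.2123 = 0.79.

0.79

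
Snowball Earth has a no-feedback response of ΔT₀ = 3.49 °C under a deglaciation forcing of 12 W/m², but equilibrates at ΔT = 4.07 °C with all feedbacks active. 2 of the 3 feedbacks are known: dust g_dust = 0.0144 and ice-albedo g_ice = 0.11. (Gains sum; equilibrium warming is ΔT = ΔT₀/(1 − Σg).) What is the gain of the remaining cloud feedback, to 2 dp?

0.02

Amplification A = ΔT/ΔT₀ = 4.07/3.49 = 1.166.
Total gain g = 1 − 1/A = 1 − 1/1.166 = 0.1424.
Known gains sum to 0.0144 + 0.11 = 0.1244.
g_cld = 0.1424 − 0.1244 = 0.02.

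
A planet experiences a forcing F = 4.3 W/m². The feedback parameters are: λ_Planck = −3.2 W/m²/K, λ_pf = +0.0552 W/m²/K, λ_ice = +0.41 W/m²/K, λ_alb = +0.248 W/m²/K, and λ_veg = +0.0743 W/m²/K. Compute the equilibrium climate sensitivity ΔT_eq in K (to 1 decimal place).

1.8 K

Net feedback parameter λ = (−3.2) + (+0.0552) + (+0.41) + (+0.248) + (+0.0743) = -2.4125 W/m²/K.
ΔT = −F/λ = −4.3/(-2.4125) = 1.8 K.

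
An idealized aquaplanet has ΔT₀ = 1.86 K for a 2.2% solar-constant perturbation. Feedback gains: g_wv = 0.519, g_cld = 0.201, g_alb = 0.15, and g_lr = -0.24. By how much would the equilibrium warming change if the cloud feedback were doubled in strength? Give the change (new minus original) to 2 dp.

Original: g = 0.63, ΔT = 1.86/(1−0.63) = 5.0270 K.
With doubled cloud: g' = 0.831, ΔT' = 1.86/(1−0.831) = 11.0059 K.
Change = 11.0059 − 5.0270 = 5.98 K.

5.98 K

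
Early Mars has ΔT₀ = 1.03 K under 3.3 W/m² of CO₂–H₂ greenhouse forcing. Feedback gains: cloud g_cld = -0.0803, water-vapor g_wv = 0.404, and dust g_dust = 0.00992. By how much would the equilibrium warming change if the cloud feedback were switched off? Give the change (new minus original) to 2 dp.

0.21 K

Original: g = 0.33362, ΔT = 1.03/(1−0.33362) = 1.5457 K.
Without cloud: g' = 0.41392, ΔT' = 1.03/(1−0.41392) = 1.7574 K.
Change = 1.7574 − 1.5457 = 0.21 K.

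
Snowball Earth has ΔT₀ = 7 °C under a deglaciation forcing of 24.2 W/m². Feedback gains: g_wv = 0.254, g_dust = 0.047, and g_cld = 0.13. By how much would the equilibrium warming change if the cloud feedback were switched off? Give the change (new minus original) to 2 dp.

Original: g = 0.431, ΔT = 7/(1−0.431) = 12.3023 °C.
Without cloud: g' = 0.301, ΔT' = 7/(1−0.301) = 10.0143 °C.
Change = 10.0143 − 12.3023 = -2.29 °C.

-2.29 °C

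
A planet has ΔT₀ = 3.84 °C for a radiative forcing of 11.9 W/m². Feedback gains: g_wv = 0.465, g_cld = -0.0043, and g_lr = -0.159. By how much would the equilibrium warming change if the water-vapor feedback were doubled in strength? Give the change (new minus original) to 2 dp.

Original: g = 0.3017, ΔT = 3.84/(1−0.3017) = 5.4991 °C.
With doubled water-vapor: g' = 0.7667, ΔT' = 3.84/(1−0.7667) = 16.4595 °C.
Change = 16.4595 − 5.4991 = 10.96 °C.

10.96 °C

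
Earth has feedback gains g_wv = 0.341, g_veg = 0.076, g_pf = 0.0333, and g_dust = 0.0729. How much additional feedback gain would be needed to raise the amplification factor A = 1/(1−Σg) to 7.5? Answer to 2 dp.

Current total gain = 0.5232.
Target gain for A = 7.5: g* = 1 − 1/7.5 = 0.8667.
Additional gain needed = 0.8667 − 0.5232 = 0.34.

0.34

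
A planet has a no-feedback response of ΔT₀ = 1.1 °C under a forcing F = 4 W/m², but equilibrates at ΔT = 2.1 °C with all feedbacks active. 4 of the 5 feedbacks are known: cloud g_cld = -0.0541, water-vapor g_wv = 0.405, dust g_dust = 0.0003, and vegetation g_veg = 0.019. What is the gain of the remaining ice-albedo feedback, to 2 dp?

0.11

Amplification A = ΔT/ΔT₀ = 2.1/1.1 = 1.909.
Total gain g = 1 − 1/A = 1 − 1/1.909 = 0.4762.
Known gains sum to -0.0541 + 0.405 + 0.0003 + 0.019 = 0.3702.
g_ice = 0.4762 − 0.3702 = 0.11.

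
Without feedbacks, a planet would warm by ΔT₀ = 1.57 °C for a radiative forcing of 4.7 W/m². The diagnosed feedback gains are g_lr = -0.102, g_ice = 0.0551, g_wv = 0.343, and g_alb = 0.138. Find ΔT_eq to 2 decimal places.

2.77 °C

Total gain g = -0.102 + 0.0551 + 0.343 + 0.138 = 0.4341.
Amplification A = 1/(1 − 0.4341) = 1.767.
ΔT = 1.57 × 1.767 = 2.77 °C.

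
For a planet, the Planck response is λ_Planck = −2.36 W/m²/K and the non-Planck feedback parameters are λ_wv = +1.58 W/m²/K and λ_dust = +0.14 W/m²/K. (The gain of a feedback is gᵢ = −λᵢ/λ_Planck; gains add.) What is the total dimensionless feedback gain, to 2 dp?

0.73

Convert to gains: g_wv = 1.58/2.36 = 0.6695; g_dust = 0.14/2.36 = 0.05932.
Total gain g = 0.72882.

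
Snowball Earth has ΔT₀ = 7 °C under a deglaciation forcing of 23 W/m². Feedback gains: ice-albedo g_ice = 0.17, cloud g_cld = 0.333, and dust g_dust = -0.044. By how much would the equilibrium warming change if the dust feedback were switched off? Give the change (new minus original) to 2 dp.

1.15 °C

Original: g = 0.459, ΔT = 7/(1−0.459) = 12.9390 °C.
Without dust: g' = 0.503, ΔT' = 7/(1−0.503) = 14.0845 °C.
Change = 14.0845 − 12.9390 = 1.15 °C.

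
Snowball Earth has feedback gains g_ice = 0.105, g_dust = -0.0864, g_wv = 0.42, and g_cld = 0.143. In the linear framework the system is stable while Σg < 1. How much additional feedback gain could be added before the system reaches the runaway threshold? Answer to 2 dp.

0.42

Current total gain = 0.105 − 0.0864 + 0.42 + 0.143 = 0.5816.
Margin to runaway = 1 − 0.5816 = 0.42.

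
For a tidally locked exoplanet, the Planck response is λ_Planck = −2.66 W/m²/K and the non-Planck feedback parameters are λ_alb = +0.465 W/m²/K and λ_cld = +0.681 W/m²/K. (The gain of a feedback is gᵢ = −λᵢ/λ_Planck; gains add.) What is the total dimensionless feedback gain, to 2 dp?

Convert to gains: g_alb = 0.465/2.66 = 0.1748; g_cld = 0.681/2.66 = 0.256.
Total gain g = 0.4308.

0.43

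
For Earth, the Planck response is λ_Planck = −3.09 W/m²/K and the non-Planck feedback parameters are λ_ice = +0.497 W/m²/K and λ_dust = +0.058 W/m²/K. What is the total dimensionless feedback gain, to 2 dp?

Convert to gains: g_ice = 0.497/3.09 = 0.1608; g_dust = 0.058/3.09 = 0.01877.
Total gain g = 0.17957.

0.18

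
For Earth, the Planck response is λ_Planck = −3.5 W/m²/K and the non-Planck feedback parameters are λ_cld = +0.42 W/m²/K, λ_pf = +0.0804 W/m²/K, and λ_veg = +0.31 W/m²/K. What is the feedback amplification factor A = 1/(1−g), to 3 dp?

Convert to gains: g_cld = 0.42/3.5 = 0.12; g_pf = 0.0804/3.5 = 0.02297; g_veg = 0.31/3.5 = 0.08857.
Total gain g = 0.23154.
A = 1/(1 − 0.23154) = 1.301.

1.301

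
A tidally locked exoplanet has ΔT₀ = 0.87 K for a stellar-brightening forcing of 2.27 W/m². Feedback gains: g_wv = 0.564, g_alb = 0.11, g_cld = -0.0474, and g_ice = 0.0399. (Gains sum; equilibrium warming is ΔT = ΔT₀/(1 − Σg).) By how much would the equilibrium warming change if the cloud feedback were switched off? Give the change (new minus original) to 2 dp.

Original: g = 0.6665, ΔT = 0.87/(1−0.6665) = 2.6087 K.
Without cloud: g' = 0.7139, ΔT' = 0.87/(1−0.7139) = 3.0409 K.
Change = 3.0409 − 2.6087 = 0.43 K.

0.43 K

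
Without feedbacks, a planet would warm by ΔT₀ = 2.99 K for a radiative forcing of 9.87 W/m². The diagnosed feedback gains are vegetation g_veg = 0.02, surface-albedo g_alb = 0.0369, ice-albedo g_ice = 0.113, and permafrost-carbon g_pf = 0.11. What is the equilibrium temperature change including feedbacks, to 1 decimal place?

Total gain g = 0.02 + 0.0369 + 0.113 + 0.11 = 0.2799.
Amplification A = 1/(1 − 0.2799) = 1.389.
ΔT = 2.99 × 1.389 = 4.2 K.

4.2 K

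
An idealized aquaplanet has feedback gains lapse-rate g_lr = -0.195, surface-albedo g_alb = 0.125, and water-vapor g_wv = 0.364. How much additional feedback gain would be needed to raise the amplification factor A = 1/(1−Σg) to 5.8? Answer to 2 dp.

0.53

Current total gain = 0.294.
Target gain for A = 5.8: g* = 1 − 1/5.8 = 0.8276.
Additional gain needed = 0.8276 − 0.294 = 0.53.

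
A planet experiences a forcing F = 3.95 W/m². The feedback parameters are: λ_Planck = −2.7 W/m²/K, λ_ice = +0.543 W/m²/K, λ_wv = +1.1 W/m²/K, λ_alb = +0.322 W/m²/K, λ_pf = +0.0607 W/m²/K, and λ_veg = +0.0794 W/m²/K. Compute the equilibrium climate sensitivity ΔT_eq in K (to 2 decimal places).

6.64 K

Net feedback parameter λ = (−2.7) + (+0.543) + (+1.1) + (+0.322) + (+0.0607) + (+0.0794) = -0.5949 W/m²/K.
ΔT = −F/λ = −3.95/(-0.5949) = 6.64 K.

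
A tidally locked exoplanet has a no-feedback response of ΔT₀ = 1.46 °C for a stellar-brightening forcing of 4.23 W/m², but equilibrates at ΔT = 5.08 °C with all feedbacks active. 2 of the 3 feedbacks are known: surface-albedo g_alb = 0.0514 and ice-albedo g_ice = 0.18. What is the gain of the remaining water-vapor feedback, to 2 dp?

0.48

Amplification A = ΔT/ΔT₀ = 5.08/1.46 = 3.479.
Total gain g = 1 − 1/A = 1 − 1/3.479 = 0.7126.
Known gains sum to 0.0514 + 0.18 = 0.2314.
g_wv = 0.7126 − 0.2314 = 0.48.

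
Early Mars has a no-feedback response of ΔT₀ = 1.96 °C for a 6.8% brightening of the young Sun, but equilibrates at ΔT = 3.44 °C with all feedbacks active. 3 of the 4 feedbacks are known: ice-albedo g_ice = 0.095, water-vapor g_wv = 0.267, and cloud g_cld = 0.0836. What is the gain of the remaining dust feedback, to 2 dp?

Amplification A = ΔT/ΔT₀ = 3.44/1.96 = 1.755.
Total gain g = 1 − 1/A = 1 − 1/1.755 = 0.4302.
Known gains sum to 0.095 + 0.267 + 0.0836 = 0.4456.
g_dust = 0.4302 − 0.4456 = -0.02.

-0.02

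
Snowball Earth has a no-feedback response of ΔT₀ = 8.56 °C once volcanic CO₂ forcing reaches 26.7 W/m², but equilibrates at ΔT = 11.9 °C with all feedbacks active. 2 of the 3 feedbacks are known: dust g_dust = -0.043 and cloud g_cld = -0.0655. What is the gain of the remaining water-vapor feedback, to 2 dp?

Amplification A = ΔT/ΔT₀ = 11.9/8.56 = 1.39.
Total gain g = 1 − 1/A = 1 − 1/1.39 = 0.2806.
Known gains sum to -0.043 − 0.0655 = -0.1085.
g_wv = 0.2806 + 0.1085 = 0.39.

0.39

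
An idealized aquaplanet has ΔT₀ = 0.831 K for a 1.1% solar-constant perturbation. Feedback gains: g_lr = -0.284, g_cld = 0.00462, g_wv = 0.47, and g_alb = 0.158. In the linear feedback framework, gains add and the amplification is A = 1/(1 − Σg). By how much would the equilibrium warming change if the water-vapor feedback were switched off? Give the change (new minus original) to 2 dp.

-0.53 K

Original: g = 0.34862, ΔT = 0.831/(1−0.34862) = 1.2758 K.
Without water-vapor: g' = -0.12138, ΔT' = 0.831/(1+0.12138) = 0.7411 K.
Change = 0.7411 − 1.2758 = -0.53 K.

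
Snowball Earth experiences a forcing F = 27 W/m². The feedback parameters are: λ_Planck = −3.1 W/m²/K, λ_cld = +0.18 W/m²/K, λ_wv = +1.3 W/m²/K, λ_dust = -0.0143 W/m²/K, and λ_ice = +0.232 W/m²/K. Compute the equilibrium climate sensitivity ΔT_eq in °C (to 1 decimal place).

19.3 °C

Net feedback parameter λ = (−3.1) + (+0.18) + (+1.3) + (-0.0143) + (+0.232) = -1.4023 W/m²/K.
ΔT = −F/λ = −27/(-1.4023) = 19.3 °C.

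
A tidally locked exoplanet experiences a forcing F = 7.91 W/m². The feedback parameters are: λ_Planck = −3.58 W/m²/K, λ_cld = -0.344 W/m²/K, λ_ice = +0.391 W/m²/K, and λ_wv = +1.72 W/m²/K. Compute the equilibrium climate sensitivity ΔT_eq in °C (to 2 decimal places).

4.36 °C

Net feedback parameter λ = (−3.58) + (-0.344) + (+0.391) + (+1.72) = -1.813 W/m²/K.
ΔT = −F/λ = −7.91/(-1.813) = 4.36 °C.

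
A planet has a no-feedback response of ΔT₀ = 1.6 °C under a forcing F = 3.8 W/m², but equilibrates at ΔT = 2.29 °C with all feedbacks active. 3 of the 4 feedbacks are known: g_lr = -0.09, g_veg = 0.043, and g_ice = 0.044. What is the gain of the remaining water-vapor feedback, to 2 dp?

Amplification A = ΔT/ΔT₀ = 2.29/1.6 = 1.431.
Total gain g = 1 − 1/A = 1 − 1/1.431 = 0.3012.
Known gains sum to -0.09 + 0.043 + 0.044 = -0.003.
g_wv = 0.3012 + 0.003 = 0.30.

0.30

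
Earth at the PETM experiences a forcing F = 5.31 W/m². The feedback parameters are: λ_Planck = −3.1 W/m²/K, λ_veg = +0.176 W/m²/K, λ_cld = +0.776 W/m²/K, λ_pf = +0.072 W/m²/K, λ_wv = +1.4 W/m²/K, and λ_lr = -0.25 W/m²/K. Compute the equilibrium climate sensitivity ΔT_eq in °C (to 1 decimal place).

5.7 °C

Net feedback parameter λ = (−3.1) + (+0.176) + (+0.776) + (+0.072) + (+1.4) + (-0.25) = -0.926 W/m²/K.
ΔT = −F/λ = −5.31/(-0.926) = 5.7 °C.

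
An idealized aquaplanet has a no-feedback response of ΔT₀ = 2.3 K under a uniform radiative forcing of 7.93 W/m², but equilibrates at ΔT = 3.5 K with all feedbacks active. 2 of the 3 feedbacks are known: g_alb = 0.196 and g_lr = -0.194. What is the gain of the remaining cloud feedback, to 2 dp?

0.34

Amplification A = ΔT/ΔT₀ = 3.5/2.3 = 1.522.
Total gain g = 1 − 1/A = 1 − 1/1.522 = 0.343.
Known gains sum to 0.196 − 0.194 = 0.002.
g_cld = 0.343 − 0.002 = 0.34.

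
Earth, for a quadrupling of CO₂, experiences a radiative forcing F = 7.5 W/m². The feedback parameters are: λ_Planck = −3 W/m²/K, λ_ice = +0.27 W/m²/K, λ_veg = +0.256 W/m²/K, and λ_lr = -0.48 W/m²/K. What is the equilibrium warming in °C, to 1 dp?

2.5 °C

Net feedback parameter λ = (−3) + (+0.27) + (+0.256) + (-0.48) = -2.954 W/m²/K.
ΔT = −F/λ = −7.5/(-2.954) = 2.5 °C.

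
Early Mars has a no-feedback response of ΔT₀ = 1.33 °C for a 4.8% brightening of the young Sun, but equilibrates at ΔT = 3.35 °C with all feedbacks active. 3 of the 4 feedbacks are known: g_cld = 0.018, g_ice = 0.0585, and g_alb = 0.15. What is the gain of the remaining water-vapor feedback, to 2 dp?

Amplification A = ΔT/ΔT₀ = 3.35/1.33 = 2.519.
Total gain g = 1 − 1/A = 1 − 1/2.519 = 0.603.
Known gains sum to 0.018 + 0.0585 + 0.15 = 0.2265.
g_wv = 0.603 − 0.2265 = 0.38.

0.38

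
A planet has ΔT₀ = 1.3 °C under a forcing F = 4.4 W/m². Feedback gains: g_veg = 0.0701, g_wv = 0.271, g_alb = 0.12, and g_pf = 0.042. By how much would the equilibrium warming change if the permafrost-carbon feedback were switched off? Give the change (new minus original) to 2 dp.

-0.20 °C

Original: g = 0.5031, ΔT = 1.3/(1−0.5031) = 2.6162 °C.
Without permafrost-carbon: g' = 0.4611, ΔT' = 1.3/(1−0.4611) = 2.4123 °C.
Change = 2.4123 − 2.6162 = -0.20 °C.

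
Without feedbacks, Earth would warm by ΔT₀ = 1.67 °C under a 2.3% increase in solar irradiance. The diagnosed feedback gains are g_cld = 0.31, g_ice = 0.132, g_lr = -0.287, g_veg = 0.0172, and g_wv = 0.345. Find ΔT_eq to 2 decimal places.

3.46 °C

Total gain g = 0.31 + 0.132 − 0.287 + 0.0172 + 0.345 = 0.5172.
Amplification A = 1/(1 − 0.5172) = 2.071.
ΔT = 1.67 × 2.071 = 3.46 °C.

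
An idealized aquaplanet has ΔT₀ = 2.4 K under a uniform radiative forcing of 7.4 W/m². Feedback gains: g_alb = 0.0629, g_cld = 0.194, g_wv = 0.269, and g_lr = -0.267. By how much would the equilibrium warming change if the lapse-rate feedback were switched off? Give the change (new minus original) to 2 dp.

1.82 K

Original: g = 0.2589, ΔT = 2.4/(1−0.2589) = 3.2384 K.
Without lapse-rate: g' = 0.5259, ΔT' = 2.4/(1−0.5259) = 5.0622 K.
Change = 5.0622 − 3.2384 = 1.82 K.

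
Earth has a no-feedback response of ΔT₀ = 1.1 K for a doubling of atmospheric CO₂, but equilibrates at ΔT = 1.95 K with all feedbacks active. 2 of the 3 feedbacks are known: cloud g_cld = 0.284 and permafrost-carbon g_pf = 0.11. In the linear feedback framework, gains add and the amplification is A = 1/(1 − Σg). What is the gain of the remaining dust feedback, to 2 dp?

0.04

Amplification A = ΔT/ΔT₀ = 1.95/1.1 = 1.773.
Total gain g = 1 − 1/A = 1 − 1/1.773 = 0.436.
Known gains sum to 0.284 + 0.11 = 0.394.
g_dust = 0.436 − 0.394 = 0.04.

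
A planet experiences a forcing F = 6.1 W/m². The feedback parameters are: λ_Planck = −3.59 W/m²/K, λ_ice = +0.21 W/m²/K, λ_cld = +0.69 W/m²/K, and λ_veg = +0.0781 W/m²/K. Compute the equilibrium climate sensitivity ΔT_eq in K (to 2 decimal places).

2.34 K

Net feedback parameter λ = (−3.59) + (+0.21) + (+0.69) + (+0.0781) = -2.6119 W/m²/K.
ΔT = −F/λ = −6.1/(-2.6119) = 2.34 K.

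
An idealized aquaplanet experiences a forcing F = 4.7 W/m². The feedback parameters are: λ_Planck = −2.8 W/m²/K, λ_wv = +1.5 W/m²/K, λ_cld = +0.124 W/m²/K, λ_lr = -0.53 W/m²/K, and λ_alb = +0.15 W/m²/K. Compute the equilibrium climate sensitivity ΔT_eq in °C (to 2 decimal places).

Net feedback parameter λ = (−2.8) + (+1.5) + (+0.124) + (-0.53) + (+0.15) = -1.556 W/m²/K.
ΔT = −F/λ = −4.7/(-1.556) = 3.02 °C.

3.02 °C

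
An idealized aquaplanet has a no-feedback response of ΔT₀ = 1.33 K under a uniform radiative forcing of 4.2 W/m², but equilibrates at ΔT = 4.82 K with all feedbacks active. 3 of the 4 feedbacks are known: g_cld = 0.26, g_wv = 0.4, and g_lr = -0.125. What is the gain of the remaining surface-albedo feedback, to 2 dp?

0.19

Amplification A = ΔT/ΔT₀ = 4.82/1.33 = 3.624.
Total gain g = 1 − 1/A = 1 − 1/3.624 = 0.7241.
Known gains sum to 0.26 + 0.4 − 0.125 = 0.535.
g_alb = 0.7241 − 0.535 = 0.19.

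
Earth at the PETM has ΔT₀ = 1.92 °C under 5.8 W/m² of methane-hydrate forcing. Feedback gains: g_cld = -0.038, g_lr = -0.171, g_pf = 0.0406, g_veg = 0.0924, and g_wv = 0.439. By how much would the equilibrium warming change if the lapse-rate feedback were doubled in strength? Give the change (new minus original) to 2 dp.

-0.64 °C

Original: g = 0.363, ΔT = 1.92/(1−0.363) = 3.0141 °C.
With doubled lapse-rate: g' = 0.192, ΔT' = 1.92/(1−0.192) = 2.3762 °C.
Change = 2.3762 − 3.0141 = -0.64 °C.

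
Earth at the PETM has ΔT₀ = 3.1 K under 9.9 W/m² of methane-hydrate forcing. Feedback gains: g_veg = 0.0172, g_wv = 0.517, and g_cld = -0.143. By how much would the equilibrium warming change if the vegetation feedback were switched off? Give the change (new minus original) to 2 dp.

-0.14 K

Original: g = 0.3912, ΔT = 3.1/(1−0.3912) = 5.0920 K.
Without vegetation: g' = 0.374, ΔT' = 3.1/(1−0.374) = 4.9521 K.
Change = 4.9521 − 5.0920 = -0.14 K.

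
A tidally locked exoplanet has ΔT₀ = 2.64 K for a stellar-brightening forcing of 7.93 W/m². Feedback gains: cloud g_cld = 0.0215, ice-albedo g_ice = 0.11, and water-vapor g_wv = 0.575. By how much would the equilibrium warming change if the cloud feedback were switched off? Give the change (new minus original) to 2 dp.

-0.61 K

Original: g = 0.7065, ΔT = 2.64/(1−0.7065) = 8.9949 K.
Without cloud: g' = 0.685, ΔT' = 2.64/(1−0.685) = 8.3810 K.
Change = 8.3810 − 8.9949 = -0.61 K.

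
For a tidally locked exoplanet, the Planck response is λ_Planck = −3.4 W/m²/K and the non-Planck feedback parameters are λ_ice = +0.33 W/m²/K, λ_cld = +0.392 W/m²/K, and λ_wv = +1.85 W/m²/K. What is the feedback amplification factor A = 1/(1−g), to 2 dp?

Convert to gains: g_ice = 0.33/3.4 = 0.09706; g_cld = 0.392/3.4 = 0.1153; g_wv = 1.85/3.4 = 0.5441.
Total gain g = 0.75646.
A = 1/(1 − 0.75646) = 4.11.

4.11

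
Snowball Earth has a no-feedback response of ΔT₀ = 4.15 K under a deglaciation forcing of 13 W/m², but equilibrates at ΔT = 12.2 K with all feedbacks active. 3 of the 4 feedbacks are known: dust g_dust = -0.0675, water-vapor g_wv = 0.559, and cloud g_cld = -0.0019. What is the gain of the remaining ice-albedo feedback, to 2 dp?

Amplification A = ΔT/ΔT₀ = 12.2/4.15 = 2.94.
Total gain g = 1 − 1/A = 1 − 1/2.94 = 0.6599.
Known gains sum to -0.0675 + 0.559 − 0.0019 = 0.4896.
g_ice = 0.6599 − 0.4896 = 0.17.

0.17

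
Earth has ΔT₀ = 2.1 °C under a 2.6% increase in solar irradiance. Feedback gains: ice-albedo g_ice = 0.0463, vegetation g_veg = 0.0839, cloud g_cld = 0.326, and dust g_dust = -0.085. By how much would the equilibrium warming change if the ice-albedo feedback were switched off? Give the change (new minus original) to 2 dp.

Original: g = 0.3712, ΔT = 2.1/(1−0.3712) = 3.3397 °C.
Without ice-albedo: g' = 0.3249, ΔT' = 2.1/(1−0.3249) = 3.1107 °C.
Change = 3.1107 − 3.3397 = -0.23 °C.

-0.23 °C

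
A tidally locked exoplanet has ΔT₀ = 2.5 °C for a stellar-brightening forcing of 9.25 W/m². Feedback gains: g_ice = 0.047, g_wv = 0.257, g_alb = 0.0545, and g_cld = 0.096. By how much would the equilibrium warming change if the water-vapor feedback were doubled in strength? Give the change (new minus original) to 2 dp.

4.08 °C

Original: g = 0.4545, ΔT = 2.5/(1−0.4545) = 4.5830 °C.
With doubled water-vapor: g' = 0.7115, ΔT' = 2.5/(1−0.7115) = 8.6655 °C.
Change = 8.6655 − 4.5830 = 4.08 °C.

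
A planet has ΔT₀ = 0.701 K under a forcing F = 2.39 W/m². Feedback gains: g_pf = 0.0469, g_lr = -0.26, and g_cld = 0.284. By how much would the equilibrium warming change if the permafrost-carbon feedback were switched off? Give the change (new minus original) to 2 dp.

-0.04 K

Original: g = 0.0709, ΔT = 0.701/(1−0.0709) = 0.7545 K.
Without permafrost-carbon: g' = 0.024, ΔT' = 0.701/(1−0.024) = 0.7182 K.
Change = 0.7182 − 0.7545 = -0.04 K.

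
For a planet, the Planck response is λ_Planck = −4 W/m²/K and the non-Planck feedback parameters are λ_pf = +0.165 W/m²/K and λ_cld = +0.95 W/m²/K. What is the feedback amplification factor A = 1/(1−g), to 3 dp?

1.386

Convert to gains: g_pf = 0.165/4 = 0.04125; g_cld = 0.95/4 = 0.2375.
Total gain g = 0.27875.
A = 1/(1 − 0.27875) = 1.386.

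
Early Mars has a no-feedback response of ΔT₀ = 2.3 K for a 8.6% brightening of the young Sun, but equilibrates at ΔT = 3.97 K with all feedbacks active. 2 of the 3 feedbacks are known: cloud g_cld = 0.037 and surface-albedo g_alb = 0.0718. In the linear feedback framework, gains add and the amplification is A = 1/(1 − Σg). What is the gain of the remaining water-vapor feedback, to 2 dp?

0.31

Amplification A = ΔT/ΔT₀ = 3.97/2.3 = 1.726.
Total gain g = 1 − 1/A = 1 − 1/1.726 = 0.4206.
Known gains sum to 0.037 + 0.0718 = 0.1088.
g_wv = 0.4206 − 0.1088 = 0.31.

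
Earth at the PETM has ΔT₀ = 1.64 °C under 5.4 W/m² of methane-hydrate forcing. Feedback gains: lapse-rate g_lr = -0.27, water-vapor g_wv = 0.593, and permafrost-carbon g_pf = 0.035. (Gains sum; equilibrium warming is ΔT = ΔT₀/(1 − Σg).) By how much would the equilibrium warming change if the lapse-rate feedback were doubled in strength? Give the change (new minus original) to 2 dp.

-0.76 °C

Original: g = 0.358, ΔT = 1.64/(1−0.358) = 2.5545 °C.
With doubled lapse-rate: g' = 0.088, ΔT' = 1.64/(1−0.088) = 1.7982 °C.
Change = 1.7982 − 2.5545 = -0.76 °C.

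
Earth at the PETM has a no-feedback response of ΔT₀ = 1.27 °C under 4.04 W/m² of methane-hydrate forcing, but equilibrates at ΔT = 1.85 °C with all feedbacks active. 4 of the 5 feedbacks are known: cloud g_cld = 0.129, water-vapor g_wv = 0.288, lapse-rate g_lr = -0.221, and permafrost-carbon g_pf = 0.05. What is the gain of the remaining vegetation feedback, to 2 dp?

Amplification A = ΔT/ΔT₀ = 1.85/1.27 = 1.457.
Total gain g = 1 − 1/A = 1 − 1/1.457 = 0.3137.
Known gains sum to 0.129 + 0.288 − 0.221 + 0.05 = 0.246.
g_veg = 0.3137 − 0.246 = 0.07.

0.07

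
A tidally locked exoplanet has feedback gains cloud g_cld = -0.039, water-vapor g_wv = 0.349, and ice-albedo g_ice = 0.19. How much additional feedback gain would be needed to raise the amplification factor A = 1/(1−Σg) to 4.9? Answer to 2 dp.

0.30

Current total gain = 0.5.
Target gain for A = 4.9: g* = 1 − 1/4.9 = 0.7959.
Additional gain needed = 0.7959 − 0.5 = 0.30.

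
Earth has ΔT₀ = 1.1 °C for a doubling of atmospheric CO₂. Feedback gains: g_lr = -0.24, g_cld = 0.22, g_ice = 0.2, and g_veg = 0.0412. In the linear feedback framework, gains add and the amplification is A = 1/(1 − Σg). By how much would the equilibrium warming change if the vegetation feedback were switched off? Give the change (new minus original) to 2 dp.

Original: g = 0.2212, ΔT = 1.1/(1−0.2212) = 1.4124 °C.
Without vegetation: g' = 0.18, ΔT' = 1.1/(1−0.18) = 1.3415 °C.
Change = 1.3415 − 1.4124 = -0.07 °C.

-0.07 °C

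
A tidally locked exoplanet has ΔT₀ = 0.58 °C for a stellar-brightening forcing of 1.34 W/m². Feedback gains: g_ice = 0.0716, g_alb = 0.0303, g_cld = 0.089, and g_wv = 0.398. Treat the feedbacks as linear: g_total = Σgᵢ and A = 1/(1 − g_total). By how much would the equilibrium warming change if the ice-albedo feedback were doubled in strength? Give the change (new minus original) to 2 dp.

Original: g = 0.5889, ΔT = 0.58/(1−0.5889) = 1.4108 °C.
With doubled ice-albedo: g' = 0.6605, ΔT' = 0.58/(1−0.6605) = 1.7084 °C.
Change = 1.7084 − 1.4108 = 0.30 °C.

0.30 °C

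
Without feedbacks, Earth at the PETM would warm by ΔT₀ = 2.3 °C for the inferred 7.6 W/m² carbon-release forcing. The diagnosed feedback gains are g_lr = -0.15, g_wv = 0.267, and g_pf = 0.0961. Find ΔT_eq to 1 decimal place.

2.9 °C

Total gain g = -0.15 + 0.267 + 0.0961 = 0.2131.
Amplification A = 1/(1 − 0.2131) = 1.271.
ΔT = 2.3 × 1.271 = 2.9 °C.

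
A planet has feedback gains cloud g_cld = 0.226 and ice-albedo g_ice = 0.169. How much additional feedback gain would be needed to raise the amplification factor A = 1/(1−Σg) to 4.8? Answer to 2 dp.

0.40

Current total gain = 0.395.
Target gain for A = 4.8: g* = 1 − 1/4.8 = 0.7917.
Additional gain needed = 0.7917 − 0.395 = 0.40.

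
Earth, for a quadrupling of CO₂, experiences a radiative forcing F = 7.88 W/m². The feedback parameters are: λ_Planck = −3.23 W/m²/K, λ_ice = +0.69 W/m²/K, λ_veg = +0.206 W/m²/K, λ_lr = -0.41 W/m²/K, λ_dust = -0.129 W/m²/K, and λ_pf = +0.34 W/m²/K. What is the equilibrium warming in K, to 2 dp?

3.11 K

Net feedback parameter λ = (−3.23) + (+0.69) + (+0.206) + (-0.41) + (-0.129) + (+0.34) = -2.533 W/m²/K.
ΔT = −F/λ = −7.88/(-2.533) = 3.11 K.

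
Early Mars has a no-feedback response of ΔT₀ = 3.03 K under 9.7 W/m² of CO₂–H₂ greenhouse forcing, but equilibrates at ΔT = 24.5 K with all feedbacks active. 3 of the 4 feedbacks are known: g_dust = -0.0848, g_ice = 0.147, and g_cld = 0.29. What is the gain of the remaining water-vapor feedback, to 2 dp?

0.52

Amplification A = ΔT/ΔT₀ = 24.5/3.03 = 8.086.
Total gain g = 1 − 1/A = 1 − 1/8.086 = 0.8763.
Known gains sum to -0.0848 + 0.147 + 0.29 = 0.3522.
g_wv = 0.8763 − 0.3522 = 0.52.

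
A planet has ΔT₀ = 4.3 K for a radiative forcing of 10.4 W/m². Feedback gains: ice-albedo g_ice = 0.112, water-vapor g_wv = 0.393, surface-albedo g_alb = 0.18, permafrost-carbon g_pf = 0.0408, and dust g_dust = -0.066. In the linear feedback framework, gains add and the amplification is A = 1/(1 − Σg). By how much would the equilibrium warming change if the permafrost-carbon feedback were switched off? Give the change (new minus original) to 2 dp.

Original: g = 0.6598, ΔT = 4.3/(1−0.6598) = 12.6396 K.
Without permafrost-carbon: g' = 0.619, ΔT' = 4.3/(1−0.619) = 11.2861 K.
Change = 11.2861 − 12.6396 = -1.35 K.

-1.35 K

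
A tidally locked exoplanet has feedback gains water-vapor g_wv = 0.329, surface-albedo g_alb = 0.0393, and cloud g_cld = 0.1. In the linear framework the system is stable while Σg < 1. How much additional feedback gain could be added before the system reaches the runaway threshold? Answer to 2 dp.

Current total gain = 0.329 + 0.0393 + 0.1 = 0.4683.
Margin to runaway = 1 − 0.4683 = 0.53.

0.53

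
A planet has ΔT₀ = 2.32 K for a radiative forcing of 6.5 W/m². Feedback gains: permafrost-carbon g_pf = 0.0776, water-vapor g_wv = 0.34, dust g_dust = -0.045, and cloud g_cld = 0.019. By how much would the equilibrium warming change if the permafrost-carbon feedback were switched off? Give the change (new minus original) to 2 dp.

Original: g = 0.3916, ΔT = 2.32/(1−0.3916) = 3.8133 K.
Without permafrost-carbon: g' = 0.314, ΔT' = 2.32/(1−0.314) = 3.3819 K.
Change = 3.3819 − 3.8133 = -0.43 K.

-0.43 K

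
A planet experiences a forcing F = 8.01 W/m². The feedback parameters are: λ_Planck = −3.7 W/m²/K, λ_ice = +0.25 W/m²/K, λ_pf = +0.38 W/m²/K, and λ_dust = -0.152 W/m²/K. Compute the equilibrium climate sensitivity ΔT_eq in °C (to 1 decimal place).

2.5 °C

Net feedback parameter λ = (−3.7) + (+0.25) + (+0.38) + (-0.152) = -3.222 W/m²/K.
ΔT = −F/λ = −8.01/(-3.222) = 2.5 °C.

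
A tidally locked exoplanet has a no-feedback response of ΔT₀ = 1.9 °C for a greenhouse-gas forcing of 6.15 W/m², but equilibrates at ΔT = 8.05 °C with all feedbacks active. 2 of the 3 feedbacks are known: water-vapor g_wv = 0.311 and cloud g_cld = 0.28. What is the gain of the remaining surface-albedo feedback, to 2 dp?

Amplification A = ΔT/ΔT₀ = 8.05/1.9 = 4.237.
Total gain g = 1 − 1/A = 1 − 1/4.237 = 0.764.
Known gains sum to 0.311 + 0.28 = 0.591.
g_alb = 0.764 − 0.591 = 0.17.

0.17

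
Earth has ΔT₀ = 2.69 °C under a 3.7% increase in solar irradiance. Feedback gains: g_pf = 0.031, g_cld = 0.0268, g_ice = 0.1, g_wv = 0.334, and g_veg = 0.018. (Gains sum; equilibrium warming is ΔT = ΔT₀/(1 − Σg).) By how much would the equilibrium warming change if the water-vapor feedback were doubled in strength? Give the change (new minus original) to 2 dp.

Original: g = 0.5098, ΔT = 2.69/(1−0.5098) = 5.4876 °C.
With doubled water-vapor: g' = 0.8438, ΔT' = 2.69/(1−0.8438) = 17.2215 °C.
Change = 17.2215 − 5.4876 = 11.73 °C.

11.73 °C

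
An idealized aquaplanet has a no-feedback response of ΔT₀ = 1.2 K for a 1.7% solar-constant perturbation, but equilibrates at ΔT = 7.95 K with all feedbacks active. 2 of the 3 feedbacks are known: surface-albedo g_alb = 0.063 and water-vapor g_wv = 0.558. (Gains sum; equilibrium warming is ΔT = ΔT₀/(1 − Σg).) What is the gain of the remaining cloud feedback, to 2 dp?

0.23

Amplification A = ΔT/ΔT₀ = 7.95/1.2 = 6.625.
Total gain g = 1 − 1/A = 1 − 1/6.625 = 0.8491.
Known gains sum to 0.063 + 0.558 = 0.621.
g_cld = 0.8491 − 0.621 = 0.23.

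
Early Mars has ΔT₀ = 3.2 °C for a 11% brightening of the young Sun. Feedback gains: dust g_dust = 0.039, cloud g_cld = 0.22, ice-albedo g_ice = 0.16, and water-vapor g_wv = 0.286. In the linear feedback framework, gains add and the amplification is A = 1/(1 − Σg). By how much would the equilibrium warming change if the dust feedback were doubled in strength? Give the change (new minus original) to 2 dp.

Original: g = 0.705, ΔT = 3.2/(1−0.705) = 10.8475 °C.
With doubled dust: g' = 0.744, ΔT' = 3.2/(1−0.744) = 12.5000 °C.
Change = 12.5000 − 10.8475 = 1.65 °C.

1.65 °C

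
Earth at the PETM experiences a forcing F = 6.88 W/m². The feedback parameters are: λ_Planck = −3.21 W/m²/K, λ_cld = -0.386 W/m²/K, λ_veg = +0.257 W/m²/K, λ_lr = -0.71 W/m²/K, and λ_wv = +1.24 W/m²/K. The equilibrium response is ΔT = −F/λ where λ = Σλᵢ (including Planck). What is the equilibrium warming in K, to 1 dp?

2.4 K

Net feedback parameter λ = (−3.21) + (-0.386) + (+0.257) + (-0.71) + (+1.24) = -2.809 W/m²/K.
ΔT = −F/λ = −6.88/(-2.809) = 2.4 K.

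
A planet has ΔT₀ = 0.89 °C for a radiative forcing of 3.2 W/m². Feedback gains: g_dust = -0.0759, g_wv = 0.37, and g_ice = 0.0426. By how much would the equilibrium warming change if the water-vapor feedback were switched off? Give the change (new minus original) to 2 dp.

-0.48 °C

Original: g = 0.3367, ΔT = 0.89/(1−0.3367) = 1.3418 °C.
Without water-vapor: g' = -0.0333, ΔT' = 0.89/(1+0.0333) = 0.8613 °C.
Change = 0.8613 − 1.3418 = -0.48 °C.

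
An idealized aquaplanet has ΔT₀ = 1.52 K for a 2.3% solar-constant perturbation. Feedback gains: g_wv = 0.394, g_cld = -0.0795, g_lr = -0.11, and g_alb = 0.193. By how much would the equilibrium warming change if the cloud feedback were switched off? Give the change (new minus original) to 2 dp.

Original: g = 0.3975, ΔT = 1.52/(1−0.3975) = 2.5228 K.
Without cloud: g' = 0.477, ΔT' = 1.52/(1−0.477) = 2.9063 K.
Change = 2.9063 − 2.5228 = 0.38 K.

0.38 K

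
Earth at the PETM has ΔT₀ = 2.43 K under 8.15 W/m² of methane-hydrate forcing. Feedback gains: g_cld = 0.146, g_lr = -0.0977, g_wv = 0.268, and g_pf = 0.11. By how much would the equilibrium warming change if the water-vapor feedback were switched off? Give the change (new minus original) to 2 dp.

-1.35 K

Original: g = 0.4263, ΔT = 2.43/(1−0.4263) = 4.2357 K.
Without water-vapor: g' = 0.1583, ΔT' = 2.43/(1−0.1583) = 2.8870 K.
Change = 2.8870 − 4.2357 = -1.35 K.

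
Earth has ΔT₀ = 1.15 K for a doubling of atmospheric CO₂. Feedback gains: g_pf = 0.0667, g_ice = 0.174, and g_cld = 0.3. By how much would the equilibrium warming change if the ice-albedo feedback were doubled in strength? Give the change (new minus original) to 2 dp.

1.53 K

Original: g = 0.5407, ΔT = 1.15/(1−0.5407) = 2.5038 K.
With doubled ice-albedo: g' = 0.7147, ΔT' = 1.15/(1−0.7147) = 4.0308 K.
Change = 4.0308 − 2.5038 = 1.53 K.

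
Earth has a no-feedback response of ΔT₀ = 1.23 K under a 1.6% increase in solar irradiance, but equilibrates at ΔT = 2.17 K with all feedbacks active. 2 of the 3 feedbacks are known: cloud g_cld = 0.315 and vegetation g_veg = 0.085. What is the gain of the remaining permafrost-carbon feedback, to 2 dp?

0.03

Amplification A = ΔT/ΔT₀ = 2.17/1.23 = 1.764.
Total gain g = 1 − 1/A = 1 − 1/1.764 = 0.4331.
Known gains sum to 0.315 + 0.085 = 0.4.
g_pf = 0.4331 − 0.4 = 0.03.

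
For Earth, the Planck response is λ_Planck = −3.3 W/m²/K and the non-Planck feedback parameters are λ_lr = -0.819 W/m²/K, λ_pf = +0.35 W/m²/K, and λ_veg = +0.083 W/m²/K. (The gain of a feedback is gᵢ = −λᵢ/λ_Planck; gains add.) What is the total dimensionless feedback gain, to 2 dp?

Convert to gains: g_lr = -0.819/3.3 = -0.2482; g_pf = 0.35/3.3 = 0.1061; g_veg = 0.083/3.3 = 0.02515.
Total gain g = -0.11695.

-0.12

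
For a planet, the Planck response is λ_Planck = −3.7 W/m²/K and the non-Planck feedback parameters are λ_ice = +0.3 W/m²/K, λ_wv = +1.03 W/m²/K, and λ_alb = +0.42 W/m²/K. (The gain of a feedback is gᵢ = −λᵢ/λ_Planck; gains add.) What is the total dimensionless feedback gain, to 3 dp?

0.473

Convert to gains: g_ice = 0.3/3.7 = 0.08108; g_wv = 1.03/3.7 = 0.2784; g_alb = 0.42/3.7 = 0.1135.
Total gain g = 0.47298.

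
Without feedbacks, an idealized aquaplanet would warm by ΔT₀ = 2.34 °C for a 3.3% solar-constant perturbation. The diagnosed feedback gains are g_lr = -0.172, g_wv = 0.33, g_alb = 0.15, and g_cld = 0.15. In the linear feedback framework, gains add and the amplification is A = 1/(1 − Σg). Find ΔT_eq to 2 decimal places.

4.32 °C

Total gain g = -0.172 + 0.33 + 0.15 + 0.15 = 0.458.
Amplification A = 1/(1 − 0.458) = 1.845.
ΔT = 2.34 × 1.845 = 4.32 °C.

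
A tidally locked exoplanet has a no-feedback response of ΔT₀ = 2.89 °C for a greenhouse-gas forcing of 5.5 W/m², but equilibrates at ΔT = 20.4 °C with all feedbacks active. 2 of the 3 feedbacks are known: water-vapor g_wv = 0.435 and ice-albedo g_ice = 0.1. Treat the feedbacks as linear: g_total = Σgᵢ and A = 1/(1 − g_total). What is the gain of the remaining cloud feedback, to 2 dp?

0.32

Amplification A = ΔT/ΔT₀ = 20.4/2.89 = 7.059.
Total gain g = 1 − 1/A = 1 − 1/7.059 = 0.8583.
Known gains sum to 0.435 + 0.1 = 0.535.
g_cld = 0.8583 − 0.535 = 0.32.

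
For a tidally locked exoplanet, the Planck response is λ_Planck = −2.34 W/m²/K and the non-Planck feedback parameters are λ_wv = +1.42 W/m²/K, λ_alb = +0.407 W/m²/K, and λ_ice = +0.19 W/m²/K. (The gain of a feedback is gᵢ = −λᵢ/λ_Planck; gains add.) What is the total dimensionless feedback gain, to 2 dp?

0.86

Convert to gains: g_wv = 1.42/2.34 = 0.6068; g_alb = 0.407/2.34 = 0.1739; g_ice = 0.19/2.34 = 0.0812.
Total gain g = 0.8619.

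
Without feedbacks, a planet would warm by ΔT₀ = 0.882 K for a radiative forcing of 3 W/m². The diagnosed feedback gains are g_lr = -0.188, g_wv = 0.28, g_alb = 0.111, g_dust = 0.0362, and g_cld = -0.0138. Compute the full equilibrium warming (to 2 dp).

1.14 K

Total gain g = -0.188 + 0.28 + 0.111 + 0.0362 − 0.0138 = 0.2254.
Amplification A = 1/(1 − 0.2254) = 1.291.
ΔT = 0.882 × 1.291 = 1.14 K.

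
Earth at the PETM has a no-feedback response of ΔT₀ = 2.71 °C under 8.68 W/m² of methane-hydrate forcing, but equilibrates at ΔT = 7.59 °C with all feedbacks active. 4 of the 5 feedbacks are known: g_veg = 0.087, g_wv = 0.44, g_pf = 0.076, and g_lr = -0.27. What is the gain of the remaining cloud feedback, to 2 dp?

0.31

Amplification A = ΔT/ΔT₀ = 7.59/2.71 = 2.801.
Total gain g = 1 − 1/A = 1 − 1/2.801 = 0.643.
Known gains sum to 0.087 + 0.44 + 0.076 − 0.27 = 0.333.
g_cld = 0.643 − 0.333 = 0.31.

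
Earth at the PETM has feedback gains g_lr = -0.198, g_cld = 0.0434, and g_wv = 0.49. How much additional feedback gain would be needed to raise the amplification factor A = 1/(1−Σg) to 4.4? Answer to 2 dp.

0.44

Current total gain = 0.3354.
Target gain for A = 4.4: g* = 1 − 1/4.4 = 0.7727.
Additional gain needed = 0.7727 − 0.3354 = 0.44.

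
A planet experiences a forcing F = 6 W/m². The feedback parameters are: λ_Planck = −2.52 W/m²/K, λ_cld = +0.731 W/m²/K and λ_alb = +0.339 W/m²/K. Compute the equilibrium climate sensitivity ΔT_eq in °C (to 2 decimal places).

4.14 °C

Net feedback parameter λ = (−2.52) + (+0.731) + (+0.339) = -1.45 W/m²/K.
ΔT = −F/λ = −6/(-1.45) = 4.14 °C.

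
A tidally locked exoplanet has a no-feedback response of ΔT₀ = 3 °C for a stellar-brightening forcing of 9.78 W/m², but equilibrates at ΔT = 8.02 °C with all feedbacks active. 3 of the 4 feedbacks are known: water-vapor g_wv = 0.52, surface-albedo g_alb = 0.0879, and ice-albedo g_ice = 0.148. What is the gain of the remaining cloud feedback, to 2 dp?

Amplification A = ΔT/ΔT₀ = 8.02/3 = 2.673.
Total gain g = 1 − 1/A = 1 − 1/2.673 = 0.6259.
Known gains sum to 0.52 + 0.0879 + 0.148 = 0.7559.
g_cld = 0.6259 − 0.7559 = -0.13.

-0.13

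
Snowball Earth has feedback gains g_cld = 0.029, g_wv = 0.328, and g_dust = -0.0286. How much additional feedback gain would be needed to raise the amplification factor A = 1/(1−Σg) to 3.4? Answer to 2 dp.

0.38

Current total gain = 0.3284.
Target gain for A = 3.4: g* = 1 − 1/3.4 = 0.7059.
Additional gain needed = 0.7059 − 0.3284 = 0.38.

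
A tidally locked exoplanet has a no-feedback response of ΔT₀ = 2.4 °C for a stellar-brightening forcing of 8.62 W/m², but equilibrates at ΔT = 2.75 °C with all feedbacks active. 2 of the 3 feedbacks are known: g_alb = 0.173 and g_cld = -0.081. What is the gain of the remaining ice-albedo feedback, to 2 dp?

0.04

Amplification A = ΔT/ΔT₀ = 2.75/2.4 = 1.146.
Total gain g = 1 − 1/A = 1 − 1/1.146 = 0.1274.
Known gains sum to 0.173 − 0.081 = 0.092.
g_ice = 0.1274 − 0.092 = 0.04.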